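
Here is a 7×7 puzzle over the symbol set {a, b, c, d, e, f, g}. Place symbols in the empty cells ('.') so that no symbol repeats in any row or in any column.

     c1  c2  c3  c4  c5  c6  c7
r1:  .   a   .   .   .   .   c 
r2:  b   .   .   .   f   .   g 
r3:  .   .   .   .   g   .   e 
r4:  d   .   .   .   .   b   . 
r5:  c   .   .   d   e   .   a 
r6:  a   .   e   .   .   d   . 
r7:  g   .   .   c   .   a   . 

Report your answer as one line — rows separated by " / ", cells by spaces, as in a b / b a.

e a b f d g c / b c d a f e g / f d a b g c e / d g c e a b f / c b g d e f a / a f e g c d b / g e f c b a d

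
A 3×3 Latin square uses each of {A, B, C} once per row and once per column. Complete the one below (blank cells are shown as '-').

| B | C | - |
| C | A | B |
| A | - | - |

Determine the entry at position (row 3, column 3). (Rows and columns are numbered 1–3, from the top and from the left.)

Cell (r1,c3): row 1 has {B,C}; column 3 has {B} → A.
Cell (r3,c2): row 3 has {A}; column 2 has {A,C} → B.
Cell (r3,c3): row 3 has {A,B}; column 3 has {A,B} → C.

C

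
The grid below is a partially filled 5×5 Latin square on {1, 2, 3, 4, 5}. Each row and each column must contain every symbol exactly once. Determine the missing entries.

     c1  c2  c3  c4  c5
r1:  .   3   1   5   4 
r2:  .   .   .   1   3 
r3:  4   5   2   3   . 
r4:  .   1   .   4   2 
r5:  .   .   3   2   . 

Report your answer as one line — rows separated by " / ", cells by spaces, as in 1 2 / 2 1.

2 3 1 5 4 / 5 2 4 1 3 / 4 5 2 3 1 / 3 1 5 4 2 / 1 4 3 2 5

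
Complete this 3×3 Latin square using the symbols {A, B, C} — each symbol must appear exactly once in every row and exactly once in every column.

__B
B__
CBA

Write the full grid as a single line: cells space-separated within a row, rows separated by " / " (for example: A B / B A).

(r1,c1) = A
(r1,c2) = C
(r2,c2) = A
(r2,c3) = C

A C B / B A C / C B A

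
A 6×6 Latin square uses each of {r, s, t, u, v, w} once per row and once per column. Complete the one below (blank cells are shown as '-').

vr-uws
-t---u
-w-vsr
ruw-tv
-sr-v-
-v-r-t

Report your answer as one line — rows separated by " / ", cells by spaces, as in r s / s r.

(r1,c3) = t
(r2,c5) = r
(r3,c3) = u
(r4,c4) = s
(r5,c6) = w
(r6,c3) = s
(r6,c5) = u
(r2,c3) = v
(r2,c4) = w
(r3,c1) = t
(r5,c1) = u
(r5,c4) = t
(r6,c1) = w
(r2,c1) = s

v r t u w s / s t v w r u / t w u v s r / r u w s t v / u s r t v w / w v s r u t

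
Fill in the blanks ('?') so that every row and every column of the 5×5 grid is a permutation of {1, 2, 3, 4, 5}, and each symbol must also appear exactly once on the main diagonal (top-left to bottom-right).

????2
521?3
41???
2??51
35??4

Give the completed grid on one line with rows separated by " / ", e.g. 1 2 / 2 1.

1 4 5 3 2 / 5 2 1 4 3 / 4 1 3 2 5 / 2 3 4 5 1 / 3 5 2 1 4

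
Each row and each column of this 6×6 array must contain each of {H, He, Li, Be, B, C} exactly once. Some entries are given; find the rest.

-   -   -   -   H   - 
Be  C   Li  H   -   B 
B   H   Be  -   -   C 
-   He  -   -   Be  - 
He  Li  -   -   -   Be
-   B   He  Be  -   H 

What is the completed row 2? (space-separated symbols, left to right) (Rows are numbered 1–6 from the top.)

At row 1, column 2: row 1 has {H}; column 2 has {H,He,Li,B,C}; that leaves Be.
At row 2, column 5: row 2 has {H,Li,Be,B,C}; column 5 has {H,Be}; that leaves He.

Be C Li H He B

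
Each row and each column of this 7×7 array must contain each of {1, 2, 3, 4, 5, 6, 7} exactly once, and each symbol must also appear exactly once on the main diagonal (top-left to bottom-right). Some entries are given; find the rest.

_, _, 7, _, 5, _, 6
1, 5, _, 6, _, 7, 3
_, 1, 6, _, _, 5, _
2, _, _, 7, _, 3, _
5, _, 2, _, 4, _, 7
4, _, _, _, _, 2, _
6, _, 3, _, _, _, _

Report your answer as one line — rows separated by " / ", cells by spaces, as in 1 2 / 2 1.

3 4 7 2 5 1 6 / 1 5 4 6 2 7 3 / 7 1 6 4 3 5 2 / 2 6 5 7 1 3 4 / 5 3 2 1 4 6 7 / 4 7 1 3 6 2 5 / 6 2 3 5 7 4 1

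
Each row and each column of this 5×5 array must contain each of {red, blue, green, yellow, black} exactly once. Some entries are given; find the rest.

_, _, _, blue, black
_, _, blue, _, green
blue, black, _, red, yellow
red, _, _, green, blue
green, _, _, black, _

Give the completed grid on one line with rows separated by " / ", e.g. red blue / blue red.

yellow green red blue black / black red blue yellow green / blue black green red yellow / red yellow black green blue / green blue yellow black red

(r1,c1) = yellow
(r2,c1) = black
(r2,c4) = yellow
(r3,c3) = green
(r4,c2) = yellow
(r4,c3) = black
(r5,c5) = red
(r1,c3) = red
(r2,c2) = red
(r5,c2) = blue
(r5,c3) = yellow
(r1,c2) = green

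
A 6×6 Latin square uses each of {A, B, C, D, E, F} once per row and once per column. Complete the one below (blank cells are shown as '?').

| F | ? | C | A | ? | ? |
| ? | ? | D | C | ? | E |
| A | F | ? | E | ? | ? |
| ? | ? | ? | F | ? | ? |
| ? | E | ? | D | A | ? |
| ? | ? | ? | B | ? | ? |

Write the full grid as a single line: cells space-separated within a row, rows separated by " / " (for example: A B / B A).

F B C A E D / B A D C F E / A F B E D C / D C E F B A / C E F D A B / E D A B C F

(r2,c1) = B
(r2,c2) = A
(r2,c5) = F
(r3,c3) = B
(r5,c1) = C
(r5,c3) = F
(r5,c6) = B
(r1,c6) = D
(r3,c6) = C
(r4,c6) = A
(r6,c6) = F
(r1,c2) = B
(r1,c5) = E
(r3,c5) = D
(r4,c3) = E
(r6,c3) = A
(r6,c5) = C
(r4,c1) = D
(r4,c2) = C
(r4,c5) = B
(r6,c1) = E
(r6,c2) = D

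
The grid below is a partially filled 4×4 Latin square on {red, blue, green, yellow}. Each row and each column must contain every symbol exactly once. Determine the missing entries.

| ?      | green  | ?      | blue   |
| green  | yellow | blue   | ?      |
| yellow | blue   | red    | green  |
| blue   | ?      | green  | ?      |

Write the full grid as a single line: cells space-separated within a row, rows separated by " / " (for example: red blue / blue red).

At row 1, column 1: row 1 has {blue,green}; column 1 has {blue,green,yellow}; that leaves red.
At row 1, column 3: row 1 has {red,blue,green}; column 3 has {red,blue,green}; that leaves yellow.
At row 2, column 4: row 2 has {blue,green,yellow}; column 4 has {blue,green}; that leaves red.
At row 4, column 2: row 4 has {blue,green}; column 2 has {blue,green,yellow}; that leaves red.
At row 4, column 4: row 4 has {red,blue,green}; column 4 has {red,blue,green}; that leaves yellow.

red green yellow blue / green yellow blue red / yellow blue red green / blue red green yellow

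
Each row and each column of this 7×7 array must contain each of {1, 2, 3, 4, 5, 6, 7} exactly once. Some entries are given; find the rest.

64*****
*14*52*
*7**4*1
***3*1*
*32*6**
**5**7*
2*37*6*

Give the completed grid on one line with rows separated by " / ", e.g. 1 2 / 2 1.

6 4 1 5 7 3 2 / 7 1 4 6 5 2 3 / 3 7 6 2 4 5 1 / 4 6 7 3 2 1 5 / 5 3 2 1 6 4 7 / 1 2 5 4 3 7 6 / 2 5 3 7 1 6 4

Cell (r2,c4): row 2 has {1,2,4,5}; column 4 has {3,7} → 6.
Cell (r3,c3): row 3 has {1,4,7}; column 3 has {2,3,4,5} → 6.
Cell (r4,c3): row 4 has {1,3}; column 3 has {2,3,4,5,6} → 7.
Cell (r4,c5): row 4 has {1,3,7}; column 5 has {4,5,6} → 2.
Cell (r7,c2): row 7 has {2,3,6,7}; column 2 has {1,3,4,7} → 5.
Cell (r7,c5): row 7 has {2,3,5,6,7}; column 5 has {2,4,5,6} → 1.
Cell (r7,c7): row 7 has {1,2,3,5,6,7}; column 7 has {1} → 4.
Cell (r1,c3): row 1 has {4,6}; column 3 has {2,3,4,5,6,7} → 1.
Cell (r4,c2): row 4 has {1,2,3,7}; column 2 has {1,3,4,5,7} → 6.
Cell (r4,c7): row 4 has {1,2,3,6,7}; column 7 has {1,4} → 5.
Cell (r5,c7): row 5 has {2,3,6}; column 7 has {1,4,5} → 7.
Cell (r6,c2): row 6 has {5,7}; column 2 has {1,3,4,5,6,7} → 2.
Cell (r6,c5): row 6 has {2,5,7}; column 5 has {1,2,4,5,6} → 3.
Cell (r6,c7): row 6 has {2,3,5,7}; column 7 has {1,4,5,7} → 6.
Cell (r1,c5): row 1 has {1,4,6}; column 5 has {1,2,3,4,5,6} → 7.
Cell (r2,c7): row 2 has {1,2,4,5,6}; column 7 has {1,4,5,6,7} → 3.
Cell (r4,c1): row 4 has {1,2,3,5,6,7}; column 1 has {2,6} → 4.
Cell (r6,c1): row 6 has {2,3,5,6,7}; column 1 has {2,4,6} → 1.
Cell (r6,c4): row 6 has {1,2,3,5,6,7}; column 4 has {3,6,7} → 4.
Cell (r1,c7): row 1 has {1,4,6,7}; column 7 has {1,3,4,5,6,7} → 2.
Cell (r2,c1): row 2 has {1,2,3,4,5,6}; column 1 has {1,2,4,6} → 7.
Cell (r5,c1): row 5 has {2,3,6,7}; column 1 has {1,2,4,6,7} → 5.
Cell (r5,c4): row 5 has {2,3,5,6,7}; column 4 has {3,4,6,7} → 1.
Cell (r5,c6): row 5 has {1,2,3,5,6,7}; column 6 has {1,2,6,7} → 4.
Cell (r1,c4): row 1 has {1,2,4,6,7}; column 4 has {1,3,4,6,7} → 5.
Cell (r1,c6): row 1 has {1,2,4,5,6,7}; column 6 has {1,2,4,6,7} → 3.
Cell (r3,c1): row 3 has {1,4,6,7}; column 1 has {1,2,4,5,6,7} → 3.
Cell (r3,c4): row 3 has {1,3,4,6,7}; column 4 has {1,3,4,5,6,7} → 2.
Cell (r3,c6): row 3 has {1,2,3,4,6,7}; column 6 has {1,2,3,4,6,7} → 5.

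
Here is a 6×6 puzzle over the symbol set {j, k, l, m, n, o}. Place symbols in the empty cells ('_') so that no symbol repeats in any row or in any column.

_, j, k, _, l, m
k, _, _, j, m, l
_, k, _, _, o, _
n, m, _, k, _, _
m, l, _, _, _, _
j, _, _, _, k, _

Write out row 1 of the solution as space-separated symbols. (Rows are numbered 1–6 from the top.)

o j k n l m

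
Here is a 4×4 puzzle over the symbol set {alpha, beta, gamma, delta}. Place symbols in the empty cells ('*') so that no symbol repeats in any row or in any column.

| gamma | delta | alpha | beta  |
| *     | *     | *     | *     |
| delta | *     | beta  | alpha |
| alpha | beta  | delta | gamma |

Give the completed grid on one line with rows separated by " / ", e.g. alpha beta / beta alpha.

gamma delta alpha beta / beta alpha gamma delta / delta gamma beta alpha / alpha beta delta gamma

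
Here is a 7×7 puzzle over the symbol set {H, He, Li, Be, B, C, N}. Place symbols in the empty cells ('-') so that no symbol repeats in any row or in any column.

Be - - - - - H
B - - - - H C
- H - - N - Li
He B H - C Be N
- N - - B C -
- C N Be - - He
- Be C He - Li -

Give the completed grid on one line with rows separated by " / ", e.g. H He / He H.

Be Li B C He N H / B He Li N Be H C / C H Be B N He Li / He B H Li C Be N / Li N He H B C Be / H C N Be Li B He / N Be C He H Li B

(r3,c1): row 3 has {H,Li,N}; column 1 has {He,Be,B}, so it must be C.
(r3,c4): row 3 has {H,Li,C,N}; column 4 has {He,Be}, so it must be B.
(r3,c6): row 3 has {H,Li,B,C,N}; column 6 has {H,Li,Be,C}, so it must be He.
(r4,c4): row 4 has {H,He,Be,B,C,N}; column 4 has {He,Be,B}, so it must be Li.
(r5,c4): row 5 has {B,C,N}; column 4 has {He,Li,Be,B}, so it must be H.
(r5,c7): row 5 has {H,B,C,N}; column 7 has {H,He,Li,C,N}, so it must be Be.
(r6,c6): row 6 has {He,Be,C,N}; column 6 has {H,He,Li,Be,C}, so it must be B.
(r7,c5): row 7 has {He,Li,Be,C}; column 5 has {B,C,N}, so it must be H.
(r7,c7): row 7 has {H,He,Li,Be,C}; column 7 has {H,He,Li,Be,C,N}, so it must be B.
(r1,c6): row 1 has {H,Be}; column 6 has {H,He,Li,Be,B,C}, so it must be N.
(r2,c4): row 2 has {H,B,C}; column 4 has {H,He,Li,Be,B}, so it must be N.
(r3,c3): row 3 has {H,He,Li,B,C,N}; column 3 has {H,C,N}, so it must be Be.
(r5,c1): row 5 has {H,Be,B,C,N}; column 1 has {He,Be,B,C}, so it must be Li.
(r5,c3): row 5 has {H,Li,Be,B,C,N}; column 3 has {H,Be,C,N}, so it must be He.
(r6,c1): row 6 has {He,Be,B,C,N}; column 1 has {He,Li,Be,B,C}, so it must be H.
(r6,c5): row 6 has {H,He,Be,B,C,N}; column 5 has {H,B,C,N}, so it must be Li.
(r7,c1): row 7 has {H,He,Li,Be,B,C}; column 1 has {H,He,Li,Be,B,C}, so it must be N.
(r1,c4): row 1 has {H,Be,N}; column 4 has {H,He,Li,Be,B,N}, so it must be C.
(r1,c5): row 1 has {H,Be,C,N}; column 5 has {H,Li,B,C,N}, so it must be He.
(r2,c3): row 2 has {H,B,C,N}; column 3 has {H,He,Be,C,N}, so it must be Li.
(r2,c5): row 2 has {H,Li,B,C,N}; column 5 has {H,He,Li,B,C,N}, so it must be Be.
(r1,c2): row 1 has {H,He,Be,C,N}; column 2 has {H,Be,B,C,N}, so it must be Li.
(r1,c3): row 1 has {H,He,Li,Be,C,N}; column 3 has {H,He,Li,Be,C,N}, so it must be B.
(r2,c2): row 2 has {H,Li,Be,B,C,N}; column 2 has {H,Li,Be,B,C,N}, so it must be He.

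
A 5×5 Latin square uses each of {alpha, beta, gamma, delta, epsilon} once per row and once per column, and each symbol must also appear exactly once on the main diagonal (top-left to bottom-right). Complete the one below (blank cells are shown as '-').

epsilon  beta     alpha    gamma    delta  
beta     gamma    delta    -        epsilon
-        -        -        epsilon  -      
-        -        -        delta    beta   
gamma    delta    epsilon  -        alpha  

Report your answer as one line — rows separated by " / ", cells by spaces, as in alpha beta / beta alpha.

At row 2, column 4: row 2 has {beta,gamma,delta,epsilon}; column 4 has {gamma,delta,epsilon}; that leaves alpha.
At row 3, column 2: row 3 has {epsilon}; column 2 has {beta,gamma,delta}; that leaves alpha.
At row 3, column 3: row 3 has {alpha,epsilon}; column 3 has {alpha,delta,epsilon}; the diagonal has {alpha,gamma,delta,epsilon}; that leaves beta.
At row 3, column 5: row 3 has {alpha,beta,epsilon}; column 5 has {alpha,beta,delta,epsilon}; that leaves gamma.
At row 4, column 1: row 4 has {beta,delta}; column 1 has {beta,gamma,epsilon}; that leaves alpha.
At row 4, column 2: row 4 has {alpha,beta,delta}; column 2 has {alpha,beta,gamma,delta}; that leaves epsilon.
At row 4, column 3: row 4 has {alpha,beta,delta,epsilon}; column 3 has {alpha,beta,delta,epsilon}; that leaves gamma.
At row 5, column 4: row 5 has {alpha,gamma,delta,epsilon}; column 4 has {alpha,gamma,delta,epsilon}; that leaves beta.
At row 3, column 1: row 3 has {alpha,beta,gamma,epsilon}; column 1 has {alpha,beta,gamma,epsilon}; that leaves delta.

epsilon beta alpha gamma delta / beta gamma delta alpha epsilon / delta alpha beta epsilon gamma / alpha epsilon gamma delta beta / gamma delta epsilon beta alpha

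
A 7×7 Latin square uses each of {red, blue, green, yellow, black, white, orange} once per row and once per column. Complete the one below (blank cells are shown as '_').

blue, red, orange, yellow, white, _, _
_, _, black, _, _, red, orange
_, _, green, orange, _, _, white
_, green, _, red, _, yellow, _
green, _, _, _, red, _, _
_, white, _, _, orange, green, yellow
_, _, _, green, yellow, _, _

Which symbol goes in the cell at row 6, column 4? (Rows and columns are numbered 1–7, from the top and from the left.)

blue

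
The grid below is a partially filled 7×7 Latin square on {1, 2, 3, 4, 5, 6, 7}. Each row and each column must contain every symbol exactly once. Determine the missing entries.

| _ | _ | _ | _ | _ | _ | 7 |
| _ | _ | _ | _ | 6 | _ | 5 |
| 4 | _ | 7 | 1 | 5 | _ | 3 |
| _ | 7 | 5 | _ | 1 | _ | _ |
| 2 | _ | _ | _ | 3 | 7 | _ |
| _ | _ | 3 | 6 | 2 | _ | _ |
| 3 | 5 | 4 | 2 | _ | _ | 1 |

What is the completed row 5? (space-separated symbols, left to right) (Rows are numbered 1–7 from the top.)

2 4 1 5 3 7 6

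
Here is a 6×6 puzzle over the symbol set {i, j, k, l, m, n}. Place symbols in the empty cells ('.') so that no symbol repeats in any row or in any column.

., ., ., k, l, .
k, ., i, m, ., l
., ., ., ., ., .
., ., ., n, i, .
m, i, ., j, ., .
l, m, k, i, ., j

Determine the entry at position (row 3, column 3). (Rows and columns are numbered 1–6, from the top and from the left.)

(r3,c4) = l
(r4,c1) = j
(r6,c5) = n
(r2,c5) = j
(r5,c5) = k
(r5,c6) = n
(r2,c2) = n
(r3,c5) = m
(r5,c3) = l
(r1,c2) = j
(r3,c2) = k
(r3,c6) = i
(r4,c2) = l
(r4,c3) = m
(r4,c6) = k
(r1,c3) = n
(r1,c6) = m
(r3,c1) = n
(r3,c3) = j

j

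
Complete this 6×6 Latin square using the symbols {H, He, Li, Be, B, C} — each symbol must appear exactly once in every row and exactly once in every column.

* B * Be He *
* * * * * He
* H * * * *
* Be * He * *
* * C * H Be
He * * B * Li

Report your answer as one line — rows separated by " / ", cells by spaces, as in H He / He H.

H B Li Be He C / C Li Be H B He / Be H He C Li B / Li Be B He C H / B He C Li H Be / He C H B Be Li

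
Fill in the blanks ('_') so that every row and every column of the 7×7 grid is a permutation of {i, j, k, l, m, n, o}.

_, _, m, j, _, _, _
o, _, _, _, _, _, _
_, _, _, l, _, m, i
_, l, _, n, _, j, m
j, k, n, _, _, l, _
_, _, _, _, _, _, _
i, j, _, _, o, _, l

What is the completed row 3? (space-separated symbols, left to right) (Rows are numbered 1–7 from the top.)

n o j l k m i

Cell (r4,c1): row 4 has {j,l,m,n}; column 1 has {i,j,o} → k.
Cell (r4,c5): row 4 has {j,k,l,m,n}; column 5 has {o} → i.
Cell (r5,c5): row 5 has {j,k,l,n}; column 5 has {i,o} → m.
Cell (r5,c7): row 5 has {j,k,l,m,n}; column 7 has {i,l,m} → o.
Cell (r7,c3): row 7 has {i,j,l,o}; column 3 has {m,n} → k.
Cell (r7,c4): row 7 has {i,j,k,l,o}; column 4 has {j,l,n} → m.
Cell (r7,c6): row 7 has {i,j,k,l,m,o}; column 6 has {j,l,m} → n.
Cell (r3,c1): row 3 has {i,l,m}; column 1 has {i,j,k,o} → n.
Cell (r3,c2): row 3 has {i,l,m,n}; column 2 has {j,k,l} → o.
Cell (r3,c3): row 3 has {i,l,m,n,o}; column 3 has {k,m,n} → j.
Cell (r3,c5): row 3 has {i,j,l,m,n,o}; column 5 has {i,m,o} → k.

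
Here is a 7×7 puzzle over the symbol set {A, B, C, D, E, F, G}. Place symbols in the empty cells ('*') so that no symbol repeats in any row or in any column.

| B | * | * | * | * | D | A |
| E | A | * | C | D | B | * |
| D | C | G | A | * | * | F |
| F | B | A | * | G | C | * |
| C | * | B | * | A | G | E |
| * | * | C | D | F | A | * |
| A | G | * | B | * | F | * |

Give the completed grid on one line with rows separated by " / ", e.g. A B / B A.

Cell (r2,c3): row 2 has {A,B,C,D,E}; column 3 has {A,B,C,G} → F.
Cell (r2,c7): row 2 has {A,B,C,D,E,F}; column 7 has {A,E,F} → G.
Cell (r3,c6): row 3 has {A,C,D,F,G}; column 6 has {A,B,C,D,F,G} → E.
Cell (r4,c4): row 4 has {A,B,C,F,G}; column 4 has {A,B,C,D} → E.
Cell (r4,c7): row 4 has {A,B,C,E,F,G}; column 7 has {A,E,F,G} → D.
Cell (r5,c4): row 5 has {A,B,C,E,G}; column 4 has {A,B,C,D,E} → F.
Cell (r6,c1): row 6 has {A,C,D,F}; column 1 has {A,B,C,D,E,F} → G.
Cell (r6,c2): row 6 has {A,C,D,F,G}; column 2 has {A,B,C,G} → E.
Cell (r6,c7): row 6 has {A,C,D,E,F,G}; column 7 has {A,D,E,F,G} → B.
Cell (r7,c7): row 7 has {A,B,F,G}; column 7 has {A,B,D,E,F,G} → C.
Cell (r1,c2): row 1 has {A,B,D}; column 2 has {A,B,C,E,G} → F.
Cell (r1,c3): row 1 has {A,B,D,F}; column 3 has {A,B,C,F,G} → E.
Cell (r1,c4): row 1 has {A,B,D,E,F}; column 4 has {A,B,C,D,E,F} → G.
Cell (r1,c5): row 1 has {A,B,D,E,F,G}; column 5 has {A,D,F,G} → C.
Cell (r3,c5): row 3 has {A,C,D,E,F,G}; column 5 has {A,C,D,F,G} → B.
Cell (r5,c2): row 5 has {A,B,C,E,F,G}; column 2 has {A,B,C,E,F,G} → D.
Cell (r7,c3): row 7 has {A,B,C,F,G}; column 3 has {A,B,C,E,F,G} → D.
Cell (r7,c5): row 7 has {A,B,C,D,F,G}; column 5 has {A,B,C,D,F,G} → E.

B F E G C D A / E A F C D B G / D C G A B E F / F B A E G C D / C D B F A G E / G E C D F A B / A G D B E F C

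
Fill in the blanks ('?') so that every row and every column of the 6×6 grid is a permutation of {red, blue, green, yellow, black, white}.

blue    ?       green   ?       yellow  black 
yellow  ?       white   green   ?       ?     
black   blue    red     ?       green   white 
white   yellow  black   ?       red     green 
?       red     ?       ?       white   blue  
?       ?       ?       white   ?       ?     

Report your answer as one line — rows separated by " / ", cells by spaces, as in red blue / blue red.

blue white green red yellow black / yellow black white green blue red / black blue red yellow green white / white yellow black blue red green / green red yellow black white blue / red green blue white black yellow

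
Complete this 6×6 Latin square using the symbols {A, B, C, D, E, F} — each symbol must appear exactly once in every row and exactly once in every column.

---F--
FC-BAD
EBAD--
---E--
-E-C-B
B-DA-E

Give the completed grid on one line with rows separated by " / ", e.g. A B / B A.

C D B F E A / F C E B A D / E B A D F C / D A C E B F / A E F C D B / B F D A C E

(r2,c3) = E
(r5,c3) = F
(r5,c5) = D
(r6,c2) = F
(r6,c5) = C
(r3,c5) = F
(r3,c6) = C
(r4,c5) = B
(r5,c1) = A
(r1,c5) = E
(r1,c6) = A
(r4,c3) = C
(r4,c6) = F
(r1,c2) = D
(r1,c3) = B
(r4,c1) = D
(r4,c2) = A
(r1,c1) = C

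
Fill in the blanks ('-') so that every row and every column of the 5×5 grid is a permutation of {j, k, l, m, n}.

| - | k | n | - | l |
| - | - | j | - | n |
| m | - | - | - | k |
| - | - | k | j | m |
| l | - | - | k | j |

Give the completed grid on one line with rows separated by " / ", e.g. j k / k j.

j k n m l / k m j l n / m j l n k / n l k j m / l n m k j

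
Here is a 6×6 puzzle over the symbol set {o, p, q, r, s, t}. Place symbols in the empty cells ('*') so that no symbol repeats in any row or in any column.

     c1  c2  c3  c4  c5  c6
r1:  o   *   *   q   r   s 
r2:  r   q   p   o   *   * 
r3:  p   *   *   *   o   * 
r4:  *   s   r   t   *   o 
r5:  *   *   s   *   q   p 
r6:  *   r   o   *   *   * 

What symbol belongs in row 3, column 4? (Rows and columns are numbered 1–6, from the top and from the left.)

(r1,c3) = t
(r2,c6) = t
(r3,c2) = t
(r3,c3) = q
(r3,c6) = r
(r4,c1) = q
(r4,c5) = p
(r5,c1) = t
(r5,c2) = o
(r5,c4) = r
(r6,c1) = s
(r6,c4) = p
(r6,c5) = t
(r6,c6) = q
(r1,c2) = p
(r2,c5) = s
(r3,c4) = s

s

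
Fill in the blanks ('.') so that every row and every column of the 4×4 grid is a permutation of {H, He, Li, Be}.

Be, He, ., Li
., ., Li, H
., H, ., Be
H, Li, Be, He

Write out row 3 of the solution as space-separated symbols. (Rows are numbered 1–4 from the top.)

Li H He Be

row 1 has {He,Li,Be}; column 3 has {Li,Be} — only H is left for (r1,c3).
row 2 has {H,Li}; column 1 has {H,Be} — only He is left for (r2,c1).
row 2 has {H,He,Li}; column 2 has {H,He,Li} — only Be is left for (r2,c2).
row 3 has {H,Be}; column 1 has {H,He,Be} — only Li is left for (r3,c1).
row 3 has {H,Li,Be}; column 3 has {H,Li,Be} — only He is left for (r3,c3).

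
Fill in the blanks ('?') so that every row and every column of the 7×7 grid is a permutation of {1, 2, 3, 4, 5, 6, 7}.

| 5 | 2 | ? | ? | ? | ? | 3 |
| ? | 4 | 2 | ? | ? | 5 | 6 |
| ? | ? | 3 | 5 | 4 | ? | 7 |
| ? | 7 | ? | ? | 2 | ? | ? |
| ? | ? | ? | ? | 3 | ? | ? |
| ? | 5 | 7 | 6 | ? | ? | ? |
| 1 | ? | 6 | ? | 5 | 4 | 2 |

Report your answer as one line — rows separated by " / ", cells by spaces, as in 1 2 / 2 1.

5 2 1 4 6 7 3 / 3 4 2 1 7 5 6 / 6 1 3 5 4 2 7 / 4 7 5 3 2 6 1 / 7 6 4 2 3 1 5 / 2 5 7 6 1 3 4 / 1 3 6 7 5 4 2

row 6 has {5,6,7}; column 5 has {2,3,4,5} — only 1 is left for (r6,c5).
row 6 has {1,5,6,7}; column 7 has {2,3,6,7} — only 4 is left for (r6,c7).
row 7 has {1,2,4,5,6}; column 2 has {2,4,5,7} — only 3 is left for (r7,c2).
row 7 has {1,2,3,4,5,6}; column 4 has {5,6} — only 7 is left for (r7,c4).
row 2 has {2,4,5,6}; column 5 has {1,2,3,4,5} — only 7 is left for (r2,c5).
row 1 has {2,3,5}; column 5 has {1,2,3,4,5,7} — only 6 is left for (r1,c5).
row 2 has {2,4,5,6,7}; column 1 has {1,5} — only 3 is left for (r2,c1).
row 2 has {2,3,4,5,6,7}; column 4 has {5,6,7} — only 1 is left for (r2,c4).
row 6 has {1,4,5,6,7}; column 1 has {1,3,5} — only 2 is left for (r6,c1).
row 6 has {1,2,4,5,6,7}; column 6 has {4,5} — only 3 is left for (r6,c6).
row 1 has {2,3,5,6}; column 4 has {1,5,6,7} — only 4 is left for (r1,c4).
row 3 has {3,4,5,7}; column 1 has {1,2,3,5} — only 6 is left for (r3,c1).
row 3 has {3,4,5,6,7}; column 2 has {2,3,4,5,7} — only 1 is left for (r3,c2).
row 3 has {1,3,4,5,6,7}; column 6 has {3,4,5} — only 2 is left for (r3,c6).
row 4 has {2,7}; column 1 has {1,2,3,5,6} — only 4 is left for (r4,c1).
row 4 has {2,4,7}; column 4 has {1,4,5,6,7} — only 3 is left for (r4,c4).
row 5 has {3}; column 1 has {1,2,3,4,5,6} — only 7 is left for (r5,c1).
row 5 has {3,7}; column 2 has {1,2,3,4,5,7} — only 6 is left for (r5,c2).
row 5 has {3,6,7}; column 4 has {1,3,4,5,6,7} — only 2 is left for (r5,c4).
row 5 has {2,3,6,7}; column 6 has {2,3,4,5} — only 1 is left for (r5,c6).
row 5 has {1,2,3,6,7}; column 7 has {2,3,4,6,7} — only 5 is left for (r5,c7).
row 1 has {2,3,4,5,6}; column 3 has {2,3,6,7} — only 1 is left for (r1,c3).
row 1 has {1,2,3,4,5,6}; column 6 has {1,2,3,4,5} — only 7 is left for (r1,c6).
row 4 has {2,3,4,7}; column 3 has {1,2,3,6,7} — only 5 is left for (r4,c3).
row 4 has {2,3,4,5,7}; column 6 has {1,2,3,4,5,7} — only 6 is left for (r4,c6).
row 4 has {2,3,4,5,6,7}; column 7 has {2,3,4,5,6,7} — only 1 is left for (r4,c7).
row 5 has {1,2,3,5,6,7}; column 3 has {1,2,3,5,6,7} — only 4 is left for (r5,c3).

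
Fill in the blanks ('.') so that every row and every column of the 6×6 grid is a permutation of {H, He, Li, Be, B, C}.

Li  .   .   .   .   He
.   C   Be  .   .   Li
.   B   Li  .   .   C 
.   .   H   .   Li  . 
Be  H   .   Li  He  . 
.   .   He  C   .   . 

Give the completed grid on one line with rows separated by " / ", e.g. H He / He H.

Li Be B H C He / H C Be He B Li / He B Li Be H C / C He H B Li Be / Be H C Li He B / B Li He C Be H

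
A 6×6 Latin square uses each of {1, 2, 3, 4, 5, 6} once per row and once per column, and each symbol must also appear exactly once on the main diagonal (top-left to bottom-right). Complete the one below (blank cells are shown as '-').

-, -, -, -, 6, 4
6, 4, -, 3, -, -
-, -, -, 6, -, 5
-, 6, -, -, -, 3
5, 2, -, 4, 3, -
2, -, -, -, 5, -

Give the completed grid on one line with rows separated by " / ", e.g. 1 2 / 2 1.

1 5 3 2 6 4 / 6 4 5 3 1 2 / 3 1 2 6 4 5 / 4 6 1 5 2 3 / 5 2 6 4 3 1 / 2 3 4 1 5 6

(r1,c1) = 1
(r3,c3) = 2
(r4,c1) = 4
(r4,c4) = 5
(r6,c4) = 1
(r6,c6) = 6
(r1,c4) = 2
(r3,c1) = 3
(r3,c2) = 1
(r3,c5) = 4
(r4,c3) = 1
(r4,c5) = 2
(r5,c3) = 6
(r5,c6) = 1
(r6,c2) = 3
(r6,c3) = 4
(r1,c2) = 5
(r1,c3) = 3
(r2,c3) = 5
(r2,c5) = 1
(r2,c6) = 2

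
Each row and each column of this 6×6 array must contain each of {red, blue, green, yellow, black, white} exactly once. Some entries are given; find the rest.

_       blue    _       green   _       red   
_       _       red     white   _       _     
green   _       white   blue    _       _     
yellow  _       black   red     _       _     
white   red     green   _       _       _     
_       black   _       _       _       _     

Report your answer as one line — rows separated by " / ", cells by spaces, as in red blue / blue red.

black blue yellow green white red / blue green red white black yellow / green yellow white blue red black / yellow white black red blue green / white red green black yellow blue / red black blue yellow green white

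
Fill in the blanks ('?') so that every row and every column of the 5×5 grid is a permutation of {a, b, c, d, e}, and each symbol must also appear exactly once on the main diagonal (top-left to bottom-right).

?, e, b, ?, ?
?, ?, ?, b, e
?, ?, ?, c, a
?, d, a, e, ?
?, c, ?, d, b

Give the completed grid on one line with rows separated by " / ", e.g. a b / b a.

(r1,c4) = a
(r2,c2) = a
(r3,c2) = b
(r3,c3) = d
(r4,c5) = c
(r5,c3) = e
(r1,c1) = c
(r1,c5) = d
(r2,c1) = d
(r2,c3) = c
(r3,c1) = e
(r4,c1) = b
(r5,c1) = a

c e b a d / d a c b e / e b d c a / b d a e c / a c e d b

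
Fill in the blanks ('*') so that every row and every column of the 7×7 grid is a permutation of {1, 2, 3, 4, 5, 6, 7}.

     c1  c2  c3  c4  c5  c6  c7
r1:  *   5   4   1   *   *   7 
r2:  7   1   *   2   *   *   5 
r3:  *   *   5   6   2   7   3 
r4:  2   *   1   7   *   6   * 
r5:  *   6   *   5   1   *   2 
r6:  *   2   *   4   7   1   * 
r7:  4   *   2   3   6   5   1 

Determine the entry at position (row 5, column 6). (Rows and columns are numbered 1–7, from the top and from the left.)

4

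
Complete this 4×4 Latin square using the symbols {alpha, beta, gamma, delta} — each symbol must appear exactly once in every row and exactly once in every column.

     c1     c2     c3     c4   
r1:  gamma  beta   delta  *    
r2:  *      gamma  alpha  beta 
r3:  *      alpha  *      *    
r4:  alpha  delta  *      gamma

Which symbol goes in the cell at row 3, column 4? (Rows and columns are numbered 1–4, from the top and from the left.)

delta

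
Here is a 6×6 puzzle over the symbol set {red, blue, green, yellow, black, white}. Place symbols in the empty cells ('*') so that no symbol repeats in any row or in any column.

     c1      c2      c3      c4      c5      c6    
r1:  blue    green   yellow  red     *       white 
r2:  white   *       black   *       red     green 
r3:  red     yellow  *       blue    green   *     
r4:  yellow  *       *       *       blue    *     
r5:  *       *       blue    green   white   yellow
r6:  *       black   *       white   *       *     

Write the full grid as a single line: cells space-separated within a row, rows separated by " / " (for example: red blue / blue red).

blue green yellow red black white / white blue black yellow red green / red yellow white blue green black / yellow white green black blue red / black red blue green white yellow / green black red white yellow blue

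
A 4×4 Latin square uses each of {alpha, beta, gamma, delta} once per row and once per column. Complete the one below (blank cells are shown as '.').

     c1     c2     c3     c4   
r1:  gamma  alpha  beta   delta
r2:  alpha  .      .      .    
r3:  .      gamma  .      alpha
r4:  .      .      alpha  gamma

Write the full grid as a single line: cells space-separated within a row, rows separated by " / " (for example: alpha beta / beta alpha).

gamma alpha beta delta / alpha delta gamma beta / beta gamma delta alpha / delta beta alpha gamma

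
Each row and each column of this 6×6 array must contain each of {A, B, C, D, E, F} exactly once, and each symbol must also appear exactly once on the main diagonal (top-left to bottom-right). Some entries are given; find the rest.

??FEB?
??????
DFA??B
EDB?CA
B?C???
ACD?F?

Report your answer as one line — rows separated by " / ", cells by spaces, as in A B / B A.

C A F E B D / F B E D A C / D F A C E B / E D B F C A / B E C A D F / A C D B F E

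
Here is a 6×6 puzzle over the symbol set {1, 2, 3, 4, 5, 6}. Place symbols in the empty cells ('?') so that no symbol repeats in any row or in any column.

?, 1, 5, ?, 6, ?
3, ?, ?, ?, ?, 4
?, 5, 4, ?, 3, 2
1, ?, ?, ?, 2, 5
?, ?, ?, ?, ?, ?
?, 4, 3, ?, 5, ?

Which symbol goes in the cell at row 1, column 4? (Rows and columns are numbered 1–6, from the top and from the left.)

2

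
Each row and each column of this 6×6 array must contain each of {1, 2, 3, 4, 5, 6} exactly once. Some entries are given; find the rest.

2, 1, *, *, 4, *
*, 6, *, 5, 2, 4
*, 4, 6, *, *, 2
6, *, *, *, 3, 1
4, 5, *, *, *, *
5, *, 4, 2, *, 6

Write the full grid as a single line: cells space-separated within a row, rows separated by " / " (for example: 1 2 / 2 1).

2 1 3 6 4 5 / 3 6 1 5 2 4 / 1 4 6 3 5 2 / 6 2 5 4 3 1 / 4 5 2 1 6 3 / 5 3 4 2 1 6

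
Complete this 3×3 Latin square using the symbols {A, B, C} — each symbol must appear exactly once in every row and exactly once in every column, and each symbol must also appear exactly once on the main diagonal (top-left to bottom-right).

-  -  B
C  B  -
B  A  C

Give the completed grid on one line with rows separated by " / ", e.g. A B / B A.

A C B / C B A / B A C

row 1 has {B}; column 1 has {B,C}; the diagonal has {B,C} — only A is left for (r1,c1).
row 1 has {A,B}; column 2 has {A,B} — only C is left for (r1,c2).
row 2 has {B,C}; column 3 has {B,C} — only A is left for (r2,c3).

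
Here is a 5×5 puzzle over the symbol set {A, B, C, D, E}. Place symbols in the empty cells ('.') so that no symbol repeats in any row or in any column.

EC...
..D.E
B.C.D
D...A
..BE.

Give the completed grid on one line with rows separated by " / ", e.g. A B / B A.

Cell (r1,c3): row 1 has {C,E}; column 3 has {B,C,D} → A.
Cell (r1,c5): row 1 has {A,C,E}; column 5 has {A,D,E} → B.
Cell (r3,c4): row 3 has {B,C,D}; column 4 has {E} → A.
Cell (r4,c3): row 4 has {A,D}; column 3 has {A,B,C,D} → E.
Cell (r5,c5): row 5 has {B,E}; column 5 has {A,B,D,E} → C.
Cell (r1,c4): row 1 has {A,B,C,E}; column 4 has {A,E} → D.
Cell (r3,c2): row 3 has {A,B,C,D}; column 2 has {C} → E.
Cell (r4,c2): row 4 has {A,D,E}; column 2 has {C,E} → B.
Cell (r4,c4): row 4 has {A,B,D,E}; column 4 has {A,D,E} → C.
Cell (r5,c1): row 5 has {B,C,E}; column 1 has {B,D,E} → A.
Cell (r5,c2): row 5 has {A,B,C,E}; column 2 has {B,C,E} → D.
Cell (r2,c1): row 2 has {D,E}; column 1 has {A,B,D,E} → C.
Cell (r2,c2): row 2 has {C,D,E}; column 2 has {B,C,D,E} → A.
Cell (r2,c4): row 2 has {A,C,D,E}; column 4 has {A,C,D,E} → B.

E C A D B / C A D B E / B E C A D / D B E C A / A D B E C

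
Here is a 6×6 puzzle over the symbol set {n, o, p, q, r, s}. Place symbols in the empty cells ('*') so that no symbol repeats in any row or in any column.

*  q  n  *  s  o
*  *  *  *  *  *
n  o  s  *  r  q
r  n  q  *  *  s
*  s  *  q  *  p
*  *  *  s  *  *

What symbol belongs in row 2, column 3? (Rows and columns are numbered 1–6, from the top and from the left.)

o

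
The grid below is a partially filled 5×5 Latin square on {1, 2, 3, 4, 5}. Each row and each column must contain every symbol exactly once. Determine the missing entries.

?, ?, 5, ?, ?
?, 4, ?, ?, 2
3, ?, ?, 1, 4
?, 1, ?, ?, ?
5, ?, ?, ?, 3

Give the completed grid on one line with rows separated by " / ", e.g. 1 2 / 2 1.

At row 1, column 5: row 1 has {5}; column 5 has {2,3,4}; that leaves 1.
At row 2, column 1: row 2 has {2,4}; column 1 has {3,5}; that leaves 1.
At row 2, column 3: row 2 has {1,2,4}; column 3 has {5}; that leaves 3.
At row 2, column 4: row 2 has {1,2,3,4}; column 4 has {1}; that leaves 5.
At row 3, column 3: row 3 has {1,3,4}; column 3 has {3,5}; that leaves 2.
At row 4, column 3: row 4 has {1}; column 3 has {2,3,5}; that leaves 4.
At row 4, column 5: row 4 has {1,4}; column 5 has {1,2,3,4}; that leaves 5.
At row 5, column 2: row 5 has {3,5}; column 2 has {1,4}; that leaves 2.
At row 5, column 3: row 5 has {2,3,5}; column 3 has {2,3,4,5}; that leaves 1.
At row 5, column 4: row 5 has {1,2,3,5}; column 4 has {1,5}; that leaves 4.
At row 1, column 2: row 1 has {1,5}; column 2 has {1,2,4}; that leaves 3.
At row 1, column 4: row 1 has {1,3,5}; column 4 has {1,4,5}; that leaves 2.
At row 3, column 2: row 3 has {1,2,3,4}; column 2 has {1,2,3,4}; that leaves 5.
At row 4, column 1: row 4 has {1,4,5}; column 1 has {1,3,5}; that leaves 2.
At row 4, column 4: row 4 has {1,2,4,5}; column 4 has {1,2,4,5}; that leaves 3.
At row 1, column 1: row 1 has {1,2,3,5}; column 1 has {1,2,3,5}; that leaves 4.

4 3 5 2 1 / 1 4 3 5 2 / 3 5 2 1 4 / 2 1 4 3 5 / 5 2 1 4 3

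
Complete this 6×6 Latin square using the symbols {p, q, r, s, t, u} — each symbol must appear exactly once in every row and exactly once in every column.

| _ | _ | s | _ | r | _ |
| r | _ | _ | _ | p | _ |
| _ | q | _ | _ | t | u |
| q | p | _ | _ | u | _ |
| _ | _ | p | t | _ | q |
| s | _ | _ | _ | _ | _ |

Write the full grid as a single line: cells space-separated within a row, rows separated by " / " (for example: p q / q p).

t u s q r p / r s q u p t / p q r s t u / q p t r u s / u r p t s q / s t u p q r

Cell (r3,c1): row 3 has {q,t,u}; column 1 has {q,r,s} → p.
Cell (r3,c3): row 3 has {p,q,t,u}; column 3 has {p,s} → r.
Cell (r3,c4): row 3 has {p,q,r,t,u}; column 4 has {t} → s.
Cell (r4,c3): row 4 has {p,q,u}; column 3 has {p,r,s} → t.
Cell (r4,c4): row 4 has {p,q,t,u}; column 4 has {s,t} → r.
Cell (r4,c6): row 4 has {p,q,r,t,u}; column 6 has {q,u} → s.
Cell (r5,c1): row 5 has {p,q,t}; column 1 has {p,q,r,s} → u.
Cell (r5,c5): row 5 has {p,q,t,u}; column 5 has {p,r,t,u} → s.
Cell (r6,c5): row 6 has {s}; column 5 has {p,r,s,t,u} → q.
Cell (r1,c1): row 1 has {r,s}; column 1 has {p,q,r,s,u} → t.
Cell (r1,c2): row 1 has {r,s,t}; column 2 has {p,q} → u.
Cell (r1,c6): row 1 has {r,s,t,u}; column 6 has {q,s,u} → p.
Cell (r2,c6): row 2 has {p,r}; column 6 has {p,q,s,u} → t.
Cell (r5,c2): row 5 has {p,q,s,t,u}; column 2 has {p,q,u} → r.
Cell (r6,c2): row 6 has {q,s}; column 2 has {p,q,r,u} → t.
Cell (r6,c3): row 6 has {q,s,t}; column 3 has {p,r,s,t} → u.
Cell (r6,c4): row 6 has {q,s,t,u}; column 4 has {r,s,t} → p.
Cell (r6,c6): row 6 has {p,q,s,t,u}; column 6 has {p,q,s,t,u} → r.
Cell (r1,c4): row 1 has {p,r,s,t,u}; column 4 has {p,r,s,t} → q.
Cell (r2,c2): row 2 has {p,r,t}; column 2 has {p,q,r,t,u} → s.
Cell (r2,c3): row 2 has {p,r,s,t}; column 3 has {p,r,s,t,u} → q.
Cell (r2,c4): row 2 has {p,q,r,s,t}; column 4 has {p,q,r,s,t} → u.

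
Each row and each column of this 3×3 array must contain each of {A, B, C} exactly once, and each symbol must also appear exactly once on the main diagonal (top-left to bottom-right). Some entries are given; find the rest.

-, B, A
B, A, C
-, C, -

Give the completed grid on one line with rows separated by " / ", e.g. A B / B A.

C B A / B A C / A C B

(r1,c1) = C
(r3,c1) = A
(r3,c3) = B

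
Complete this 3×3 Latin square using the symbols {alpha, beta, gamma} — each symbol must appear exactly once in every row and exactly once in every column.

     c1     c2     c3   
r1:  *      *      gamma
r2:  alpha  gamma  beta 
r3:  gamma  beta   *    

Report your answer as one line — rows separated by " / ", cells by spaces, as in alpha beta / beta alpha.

beta alpha gamma / alpha gamma beta / gamma beta alpha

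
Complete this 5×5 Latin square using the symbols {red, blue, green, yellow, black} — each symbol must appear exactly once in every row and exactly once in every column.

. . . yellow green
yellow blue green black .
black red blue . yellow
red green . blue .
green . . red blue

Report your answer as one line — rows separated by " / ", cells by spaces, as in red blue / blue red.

At row 1, column 1: row 1 has {green,yellow}; column 1 has {red,green,yellow,black}; that leaves blue.
At row 1, column 2: row 1 has {blue,green,yellow}; column 2 has {red,blue,green}; that leaves black.
At row 1, column 3: row 1 has {blue,green,yellow,black}; column 3 has {blue,green}; that leaves red.
At row 2, column 5: row 2 has {blue,green,yellow,black}; column 5 has {blue,green,yellow}; that leaves red.
At row 3, column 4: row 3 has {red,blue,yellow,black}; column 4 has {red,blue,yellow,black}; that leaves green.
At row 4, column 5: row 4 has {red,blue,green}; column 5 has {red,blue,green,yellow}; that leaves black.
At row 5, column 2: row 5 has {red,blue,green}; column 2 has {red,blue,green,black}; that leaves yellow.
At row 5, column 3: row 5 has {red,blue,green,yellow}; column 3 has {red,blue,green}; that leaves black.
At row 4, column 3: row 4 has {red,blue,green,black}; column 3 has {red,blue,green,black}; that leaves yellow.

blue black red yellow green / yellow blue green black red / black red blue green yellow / red green yellow blue black / green yellow black red blue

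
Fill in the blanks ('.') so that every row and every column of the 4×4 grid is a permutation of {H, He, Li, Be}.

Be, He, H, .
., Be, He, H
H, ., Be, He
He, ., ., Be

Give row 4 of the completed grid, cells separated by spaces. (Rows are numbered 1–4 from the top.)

He H Li Be

(r1,c4) = Li
(r2,c1) = Li
(r3,c2) = Li
(r4,c2) = H
(r4,c3) = Li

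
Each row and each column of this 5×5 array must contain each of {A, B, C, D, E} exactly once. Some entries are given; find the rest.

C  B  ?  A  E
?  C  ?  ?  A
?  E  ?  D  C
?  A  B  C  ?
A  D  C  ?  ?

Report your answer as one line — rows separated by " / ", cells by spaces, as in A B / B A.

C B D A E / D C E B A / B E A D C / E A B C D / A D C E B

(r1,c3) = D
(r2,c3) = E
(r2,c4) = B
(r3,c1) = B
(r3,c3) = A
(r4,c5) = D
(r5,c4) = E
(r5,c5) = B
(r2,c1) = D
(r4,c1) = E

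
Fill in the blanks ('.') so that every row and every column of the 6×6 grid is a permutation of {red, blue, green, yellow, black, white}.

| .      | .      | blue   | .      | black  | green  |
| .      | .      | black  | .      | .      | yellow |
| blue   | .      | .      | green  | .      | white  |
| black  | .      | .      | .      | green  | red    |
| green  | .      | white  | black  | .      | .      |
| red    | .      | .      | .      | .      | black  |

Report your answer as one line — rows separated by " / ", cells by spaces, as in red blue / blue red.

yellow red blue white black green / white green black red blue yellow / blue black red green yellow white / black white yellow blue green red / green yellow white black red blue / red blue green yellow white black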